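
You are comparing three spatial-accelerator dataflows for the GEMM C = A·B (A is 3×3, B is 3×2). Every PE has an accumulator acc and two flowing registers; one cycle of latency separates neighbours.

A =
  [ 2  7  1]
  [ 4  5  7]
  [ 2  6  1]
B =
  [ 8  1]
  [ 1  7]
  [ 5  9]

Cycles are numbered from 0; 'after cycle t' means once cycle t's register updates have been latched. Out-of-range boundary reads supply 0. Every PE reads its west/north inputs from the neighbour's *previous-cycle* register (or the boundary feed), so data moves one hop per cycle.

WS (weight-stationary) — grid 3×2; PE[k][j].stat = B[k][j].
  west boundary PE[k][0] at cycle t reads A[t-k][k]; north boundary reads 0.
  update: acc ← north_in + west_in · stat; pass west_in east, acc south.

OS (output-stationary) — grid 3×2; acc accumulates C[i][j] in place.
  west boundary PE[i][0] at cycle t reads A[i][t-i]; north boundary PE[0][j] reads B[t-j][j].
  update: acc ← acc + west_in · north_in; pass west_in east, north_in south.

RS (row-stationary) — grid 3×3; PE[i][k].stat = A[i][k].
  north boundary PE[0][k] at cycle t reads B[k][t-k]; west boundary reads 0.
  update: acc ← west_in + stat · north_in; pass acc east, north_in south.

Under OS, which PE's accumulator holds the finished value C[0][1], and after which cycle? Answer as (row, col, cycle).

(row, col, cycle) = (0, 1, 3)

OS — PE[0][1] is where C[0][1] collects:
  @0  [0,1]  acc 0  |  →0  ↓0
  @1  [0,1]  acc 2  |  →2  ↓1
  @2  [0,1]  acc 51  |  →7  ↓7
  @3  [0,1]  acc 60  |  →1  ↓9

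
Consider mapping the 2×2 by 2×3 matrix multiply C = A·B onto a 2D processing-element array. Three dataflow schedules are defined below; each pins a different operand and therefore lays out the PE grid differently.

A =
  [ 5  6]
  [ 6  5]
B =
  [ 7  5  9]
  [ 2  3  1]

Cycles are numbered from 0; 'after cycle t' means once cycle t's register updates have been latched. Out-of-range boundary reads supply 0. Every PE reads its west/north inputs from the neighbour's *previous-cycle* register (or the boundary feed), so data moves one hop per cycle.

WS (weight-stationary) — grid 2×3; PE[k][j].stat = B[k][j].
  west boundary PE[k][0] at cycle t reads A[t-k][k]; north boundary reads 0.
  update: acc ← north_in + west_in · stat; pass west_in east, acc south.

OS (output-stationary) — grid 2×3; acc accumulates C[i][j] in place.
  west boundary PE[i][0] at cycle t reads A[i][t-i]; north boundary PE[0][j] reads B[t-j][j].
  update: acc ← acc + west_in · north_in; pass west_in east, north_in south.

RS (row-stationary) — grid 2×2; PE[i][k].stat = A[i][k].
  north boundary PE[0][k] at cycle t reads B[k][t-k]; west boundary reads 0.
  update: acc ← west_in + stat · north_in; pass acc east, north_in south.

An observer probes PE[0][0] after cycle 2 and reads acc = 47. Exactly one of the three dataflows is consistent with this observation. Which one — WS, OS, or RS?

dataflow = OS

WS [2×3] PE[0][0] across cycles:
  c0 r0c0: 35 / 5 / 35
  c1 r0c0: 42 / 6 / 42
  c2 r0c0: 0 / 0 / 0
OS [2×3] PE[0][0] across cycles:
  c0 r0c0: 35 / 5 / 7
  c1 r0c0: 47 / 6 / 2
  c2 r0c0: 47 / 0 / 0
RS [2×2] PE[0][0] across cycles:
  c0 r0c0: 35 / 35 / 7
  c1 r0c0: 25 / 25 / 5
  c2 r0c0: 45 / 45 / 9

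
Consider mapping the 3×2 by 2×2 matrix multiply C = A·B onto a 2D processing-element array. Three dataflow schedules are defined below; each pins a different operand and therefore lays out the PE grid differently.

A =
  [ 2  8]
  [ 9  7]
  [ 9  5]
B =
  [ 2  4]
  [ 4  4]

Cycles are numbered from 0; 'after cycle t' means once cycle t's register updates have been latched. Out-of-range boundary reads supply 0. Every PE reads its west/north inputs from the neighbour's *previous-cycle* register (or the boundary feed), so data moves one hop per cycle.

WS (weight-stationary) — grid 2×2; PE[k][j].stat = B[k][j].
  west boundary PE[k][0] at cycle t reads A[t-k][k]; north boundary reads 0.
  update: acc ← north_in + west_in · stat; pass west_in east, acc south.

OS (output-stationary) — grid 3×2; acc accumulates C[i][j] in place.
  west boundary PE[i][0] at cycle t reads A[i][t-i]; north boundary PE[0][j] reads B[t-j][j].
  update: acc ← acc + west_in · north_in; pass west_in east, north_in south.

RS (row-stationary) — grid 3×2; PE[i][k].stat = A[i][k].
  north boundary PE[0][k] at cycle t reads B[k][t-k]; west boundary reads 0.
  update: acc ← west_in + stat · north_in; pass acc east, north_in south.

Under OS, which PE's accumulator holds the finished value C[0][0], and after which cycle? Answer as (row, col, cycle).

(row, col, cycle) = (0, 0, 1)

Under OS, C[0][0] lands at PE[0][0]:
  [0] (0,0) acc=4 (h:2 v:2)
  [1] (0,0) acc=36 (h:8 v:4)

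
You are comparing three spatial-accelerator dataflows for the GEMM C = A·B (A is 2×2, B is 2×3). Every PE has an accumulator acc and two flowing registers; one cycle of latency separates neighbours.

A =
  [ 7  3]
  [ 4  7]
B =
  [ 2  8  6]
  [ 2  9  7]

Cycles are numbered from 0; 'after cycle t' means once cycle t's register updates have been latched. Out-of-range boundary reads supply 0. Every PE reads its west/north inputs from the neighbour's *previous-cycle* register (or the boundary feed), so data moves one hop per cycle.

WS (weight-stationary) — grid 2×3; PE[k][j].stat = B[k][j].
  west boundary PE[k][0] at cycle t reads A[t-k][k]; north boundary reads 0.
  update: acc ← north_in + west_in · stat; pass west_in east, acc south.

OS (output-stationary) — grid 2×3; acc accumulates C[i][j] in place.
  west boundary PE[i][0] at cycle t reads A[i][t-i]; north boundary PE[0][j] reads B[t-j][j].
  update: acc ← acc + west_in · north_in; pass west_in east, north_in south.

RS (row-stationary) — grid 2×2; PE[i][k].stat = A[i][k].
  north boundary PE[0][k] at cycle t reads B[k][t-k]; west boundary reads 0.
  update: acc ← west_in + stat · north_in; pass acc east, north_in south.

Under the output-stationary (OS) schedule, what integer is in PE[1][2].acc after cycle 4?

OS (2×3). Following PE[1][2] plus its west/north inputs:
  cycle 0: PE[0][2] → acc 0, east 0, south 0
  cycle 0: PE[1][1] → acc 0, east 0, south 0
  cycle 0: PE[1][2] → acc 0, east 0, south 0
  cycle 1: PE[0][2] → acc 0, east 0, south 0
  cycle 1: PE[1][1] → acc 0, east 0, south 0
  cycle 1: PE[1][2] → acc 0, east 0, south 0
  cycle 2: PE[0][2] → acc 42, east 7, south 6
  cycle 2: PE[1][1] → acc 32, east 4, south 8
  cycle 2: PE[1][2] → acc 0, east 0, south 0
  cycle 3: PE[0][2] → acc 63, east 3, south 7
  cycle 3: PE[1][1] → acc 95, east 7, south 9
  cycle 3: PE[1][2] → acc 24, east 4, south 6
  cycle 4: PE[0][2] → acc 63, east 0, south 0
  cycle 4: PE[1][1] → acc 95, east 0, south 0
  cycle 4: PE[1][2] → acc 73, east 7, south 7

PE[1][2].acc = 73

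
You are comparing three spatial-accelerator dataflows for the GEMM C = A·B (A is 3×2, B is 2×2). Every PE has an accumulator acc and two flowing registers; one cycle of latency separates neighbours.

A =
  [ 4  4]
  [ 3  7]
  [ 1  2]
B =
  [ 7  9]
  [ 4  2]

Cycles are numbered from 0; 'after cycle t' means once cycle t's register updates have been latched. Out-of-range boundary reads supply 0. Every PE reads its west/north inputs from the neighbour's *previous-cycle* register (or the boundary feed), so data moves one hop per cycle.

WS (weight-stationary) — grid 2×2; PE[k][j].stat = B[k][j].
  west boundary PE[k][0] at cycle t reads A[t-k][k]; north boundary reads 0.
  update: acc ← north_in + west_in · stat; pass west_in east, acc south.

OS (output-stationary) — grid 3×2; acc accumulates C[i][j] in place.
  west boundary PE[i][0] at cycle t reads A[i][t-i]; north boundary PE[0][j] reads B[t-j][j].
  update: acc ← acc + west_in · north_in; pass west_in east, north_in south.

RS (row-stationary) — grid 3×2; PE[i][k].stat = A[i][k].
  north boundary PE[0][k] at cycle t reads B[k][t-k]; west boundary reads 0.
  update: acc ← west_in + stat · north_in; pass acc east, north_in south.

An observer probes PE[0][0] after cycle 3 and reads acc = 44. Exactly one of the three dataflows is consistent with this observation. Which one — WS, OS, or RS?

dataflow = OS

WS (2×2 grid), PE[0][0]:
  0: (0,0).acc=28  regs=<4,28>
  1: (0,0).acc=21  regs=<3,21>
  2: (0,0).acc=7  regs=<1,7>
  3: (0,0).acc=0  regs=<0,0>
OS (3×2 grid), PE[0][0]:
  0: (0,0).acc=28  regs=<4,7>
  1: (0,0).acc=44  regs=<4,4>
  2: (0,0).acc=44  regs=<0,0>
  3: (0,0).acc=44  regs=<0,0>
RS (3×2 grid), PE[0][0]:
  0: (0,0).acc=28  regs=<28,7>
  1: (0,0).acc=36  regs=<36,9>
  2: (0,0).acc=0  regs=<0,0>
  3: (0,0).acc=0  regs=<0,0>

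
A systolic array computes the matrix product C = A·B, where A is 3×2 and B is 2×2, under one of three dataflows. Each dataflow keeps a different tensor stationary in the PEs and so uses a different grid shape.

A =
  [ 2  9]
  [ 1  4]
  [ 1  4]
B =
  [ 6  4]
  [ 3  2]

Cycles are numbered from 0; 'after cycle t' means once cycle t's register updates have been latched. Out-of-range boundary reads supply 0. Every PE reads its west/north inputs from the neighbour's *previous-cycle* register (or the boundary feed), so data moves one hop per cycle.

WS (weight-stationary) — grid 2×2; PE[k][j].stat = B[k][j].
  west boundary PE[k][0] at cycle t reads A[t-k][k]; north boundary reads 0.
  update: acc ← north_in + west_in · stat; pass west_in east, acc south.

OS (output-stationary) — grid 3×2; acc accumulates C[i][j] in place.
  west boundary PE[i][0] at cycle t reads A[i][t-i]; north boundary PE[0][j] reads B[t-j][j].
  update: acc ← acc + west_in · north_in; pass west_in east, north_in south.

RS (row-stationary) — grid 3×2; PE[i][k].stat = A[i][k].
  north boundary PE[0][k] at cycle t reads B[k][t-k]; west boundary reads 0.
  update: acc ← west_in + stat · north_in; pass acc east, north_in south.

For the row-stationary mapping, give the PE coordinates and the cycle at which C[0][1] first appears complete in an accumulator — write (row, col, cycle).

(row, col, cycle) = (0, 1, 2)

RS — PE[0][1] is where C[0][1] collects:
  step 0 · PE0,1: acc=0; fwd→0 fwd↓0
  step 1 · PE0,1: acc=39; fwd→39 fwd↓3
  step 2 · PE0,1: acc=26; fwd→26 fwd↓2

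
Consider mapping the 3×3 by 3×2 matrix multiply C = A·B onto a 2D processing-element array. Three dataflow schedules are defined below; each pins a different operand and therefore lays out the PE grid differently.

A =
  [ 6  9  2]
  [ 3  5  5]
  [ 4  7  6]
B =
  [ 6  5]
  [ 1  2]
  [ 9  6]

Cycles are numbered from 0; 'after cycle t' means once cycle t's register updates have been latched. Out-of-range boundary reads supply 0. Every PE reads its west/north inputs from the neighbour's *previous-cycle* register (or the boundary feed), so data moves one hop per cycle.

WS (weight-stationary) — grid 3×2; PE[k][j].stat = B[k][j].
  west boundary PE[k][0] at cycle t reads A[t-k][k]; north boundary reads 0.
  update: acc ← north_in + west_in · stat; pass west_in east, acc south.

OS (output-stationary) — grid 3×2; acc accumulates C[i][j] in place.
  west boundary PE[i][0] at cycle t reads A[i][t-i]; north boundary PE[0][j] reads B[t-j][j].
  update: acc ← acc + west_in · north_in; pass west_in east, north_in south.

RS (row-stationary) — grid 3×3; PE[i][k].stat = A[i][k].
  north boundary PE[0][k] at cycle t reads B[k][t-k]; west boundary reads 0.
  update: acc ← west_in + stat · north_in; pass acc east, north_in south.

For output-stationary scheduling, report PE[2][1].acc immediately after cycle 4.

PE[2][1].acc = 34

Tracing OS — 3×2 array, target PE[2][1]:
  [0] (1,1) acc=0 (h:0 v:0)
  [0] (2,0) acc=0 (h:0 v:0)
  [0] (2,1) acc=0 (h:0 v:0)
  [1] (1,1) acc=0 (h:0 v:0)
  [1] (2,0) acc=0 (h:0 v:0)
  [1] (2,1) acc=0 (h:0 v:0)
  [2] (1,1) acc=15 (h:3 v:5)
  [2] (2,0) acc=24 (h:4 v:6)
  [2] (2,1) acc=0 (h:0 v:0)
  [3] (1,1) acc=25 (h:5 v:2)
  [3] (2,0) acc=31 (h:7 v:1)
  [3] (2,1) acc=20 (h:4 v:5)
  [4] (1,1) acc=55 (h:5 v:6)
  [4] (2,0) acc=85 (h:6 v:9)
  [4] (2,1) acc=34 (h:7 v:2)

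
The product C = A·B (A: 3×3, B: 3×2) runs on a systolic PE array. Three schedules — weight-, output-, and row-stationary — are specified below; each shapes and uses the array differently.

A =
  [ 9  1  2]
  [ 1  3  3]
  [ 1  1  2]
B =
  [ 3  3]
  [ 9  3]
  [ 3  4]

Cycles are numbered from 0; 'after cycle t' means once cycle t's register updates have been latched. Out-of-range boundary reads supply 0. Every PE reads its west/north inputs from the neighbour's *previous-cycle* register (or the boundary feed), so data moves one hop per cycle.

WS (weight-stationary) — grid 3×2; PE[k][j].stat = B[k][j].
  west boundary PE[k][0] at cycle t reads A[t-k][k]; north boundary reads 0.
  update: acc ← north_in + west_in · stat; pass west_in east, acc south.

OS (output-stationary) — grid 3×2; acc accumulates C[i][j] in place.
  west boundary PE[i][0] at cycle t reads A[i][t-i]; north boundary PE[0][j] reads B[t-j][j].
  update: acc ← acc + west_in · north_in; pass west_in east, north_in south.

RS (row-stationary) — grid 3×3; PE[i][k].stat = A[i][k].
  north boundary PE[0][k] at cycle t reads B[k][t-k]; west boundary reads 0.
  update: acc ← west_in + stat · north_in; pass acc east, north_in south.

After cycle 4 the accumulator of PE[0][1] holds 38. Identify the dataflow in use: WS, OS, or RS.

dataflow = OS

WS [3×2] PE[0][1] across cycles:
  step 0 · PE0,1: acc=0; fwd→0 fwd↓0
  step 1 · PE0,1: acc=27; fwd→9 fwd↓27
  step 2 · PE0,1: acc=3; fwd→1 fwd↓3
  step 3 · PE0,1: acc=3; fwd→1 fwd↓3
  step 4 · PE0,1: acc=0; fwd→0 fwd↓0
OS [3×2] PE[0][1] across cycles:
  step 0 · PE0,1: acc=0; fwd→0 fwd↓0
  step 1 · PE0,1: acc=27; fwd→9 fwd↓3
  step 2 · PE0,1: acc=30; fwd→1 fwd↓3
  step 3 · PE0,1: acc=38; fwd→2 fwd↓4
  step 4 · PE0,1: acc=38; fwd→0 fwd↓0
RS [3×3] PE[0][1] across cycles:
  step 0 · PE0,1: acc=0; fwd→0 fwd↓0
  step 1 · PE0,1: acc=36; fwd→36 fwd↓9
  step 2 · PE0,1: acc=30; fwd→30 fwd↓3
  step 3 · PE0,1: acc=0; fwd→0 fwd↓0
  step 4 · PE0,1: acc=0; fwd→0 fwd↓0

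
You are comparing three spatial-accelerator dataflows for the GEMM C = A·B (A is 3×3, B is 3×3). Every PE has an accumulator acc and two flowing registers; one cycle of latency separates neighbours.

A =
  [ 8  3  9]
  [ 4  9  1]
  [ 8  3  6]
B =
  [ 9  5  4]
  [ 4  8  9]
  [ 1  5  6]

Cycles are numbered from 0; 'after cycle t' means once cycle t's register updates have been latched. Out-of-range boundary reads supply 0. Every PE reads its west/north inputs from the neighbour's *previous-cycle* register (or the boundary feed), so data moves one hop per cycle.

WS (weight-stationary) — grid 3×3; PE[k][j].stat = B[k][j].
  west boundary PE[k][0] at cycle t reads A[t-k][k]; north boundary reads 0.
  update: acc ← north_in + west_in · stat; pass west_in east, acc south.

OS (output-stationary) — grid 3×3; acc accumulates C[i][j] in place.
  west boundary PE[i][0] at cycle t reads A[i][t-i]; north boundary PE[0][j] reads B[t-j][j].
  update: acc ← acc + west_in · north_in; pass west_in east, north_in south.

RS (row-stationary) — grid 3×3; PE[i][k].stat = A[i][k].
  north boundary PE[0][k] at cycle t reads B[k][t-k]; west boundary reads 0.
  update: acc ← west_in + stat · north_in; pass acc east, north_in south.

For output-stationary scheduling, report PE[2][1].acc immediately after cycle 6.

OS 3×3: PE[2][1] cycle-by-cycle (with neighbour feeds):
  @0  [1,1]  acc 0  |  →0  ↓0
  @0  [2,0]  acc 0  |  →0  ↓0
  @0  [2,1]  acc 0  |  →0  ↓0
  @1  [1,1]  acc 0  |  →0  ↓0
  @1  [2,0]  acc 0  |  →0  ↓0
  @1  [2,1]  acc 0  |  →0  ↓0
  @2  [1,1]  acc 20  |  →4  ↓5
  @2  [2,0]  acc 72  |  →8  ↓9
  @2  [2,1]  acc 0  |  →0  ↓0
  @3  [1,1]  acc 92  |  →9  ↓8
  @3  [2,0]  acc 84  |  →3  ↓4
  @3  [2,1]  acc 40  |  →8  ↓5
  @4  [1,1]  acc 97  |  →1  ↓5
  @4  [2,0]  acc 90  |  →6  ↓1
  @4  [2,1]  acc 64  |  →3  ↓8
  @5  [1,1]  acc 97  |  →0  ↓0
  @5  [2,0]  acc 90  |  →0  ↓0
  @5  [2,1]  acc 94  |  →6  ↓5
  @6  [1,1]  acc 97  |  →0  ↓0
  @6  [2,0]  acc 90  |  →0  ↓0
  @6  [2,1]  acc 94  |  →0  ↓0

PE[2][1].acc = 94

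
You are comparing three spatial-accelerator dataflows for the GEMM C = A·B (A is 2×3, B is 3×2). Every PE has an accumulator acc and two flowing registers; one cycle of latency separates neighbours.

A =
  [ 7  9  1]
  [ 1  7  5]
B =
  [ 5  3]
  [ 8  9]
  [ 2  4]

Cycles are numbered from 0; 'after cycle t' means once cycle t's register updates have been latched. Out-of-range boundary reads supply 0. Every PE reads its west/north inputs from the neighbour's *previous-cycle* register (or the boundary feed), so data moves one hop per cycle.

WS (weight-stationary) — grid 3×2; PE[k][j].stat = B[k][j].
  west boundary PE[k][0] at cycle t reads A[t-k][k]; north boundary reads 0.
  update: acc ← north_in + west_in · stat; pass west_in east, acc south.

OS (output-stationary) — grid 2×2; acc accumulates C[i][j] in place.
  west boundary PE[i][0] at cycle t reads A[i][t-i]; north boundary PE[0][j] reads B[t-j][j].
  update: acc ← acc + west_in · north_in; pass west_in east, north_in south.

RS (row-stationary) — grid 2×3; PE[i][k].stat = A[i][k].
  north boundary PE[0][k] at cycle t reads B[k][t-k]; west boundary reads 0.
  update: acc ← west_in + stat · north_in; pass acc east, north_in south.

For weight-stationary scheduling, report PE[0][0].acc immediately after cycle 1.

Tracing WS — 3×2 array, target PE[0][0]:
  @0  [0,0]  acc 35  |  →7  ↓35
  @1  [0,0]  acc 5  |  →1  ↓5

PE[0][0].acc = 5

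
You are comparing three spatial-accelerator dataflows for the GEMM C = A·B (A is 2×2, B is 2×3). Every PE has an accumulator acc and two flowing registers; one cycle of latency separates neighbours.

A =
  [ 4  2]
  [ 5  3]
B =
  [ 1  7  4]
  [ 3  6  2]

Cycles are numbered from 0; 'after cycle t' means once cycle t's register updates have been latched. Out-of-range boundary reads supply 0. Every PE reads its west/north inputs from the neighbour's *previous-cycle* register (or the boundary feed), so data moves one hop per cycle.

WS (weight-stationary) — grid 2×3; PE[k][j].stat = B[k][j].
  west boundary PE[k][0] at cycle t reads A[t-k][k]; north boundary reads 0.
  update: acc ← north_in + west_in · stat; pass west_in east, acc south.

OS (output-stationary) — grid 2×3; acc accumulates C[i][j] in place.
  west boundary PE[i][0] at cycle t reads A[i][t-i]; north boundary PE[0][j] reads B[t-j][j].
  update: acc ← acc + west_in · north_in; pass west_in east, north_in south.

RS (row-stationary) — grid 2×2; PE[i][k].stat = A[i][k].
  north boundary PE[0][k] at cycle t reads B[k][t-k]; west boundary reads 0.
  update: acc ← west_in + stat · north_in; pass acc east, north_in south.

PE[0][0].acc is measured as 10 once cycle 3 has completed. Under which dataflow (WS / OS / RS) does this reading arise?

dataflow = OS

— WS: 2×3; PE[0][0] trace:
  [0] (0,0) acc=4 (h:4 v:4)
  [1] (0,0) acc=5 (h:5 v:5)
  [2] (0,0) acc=0 (h:0 v:0)
  [3] (0,0) acc=0 (h:0 v:0)
— OS: 2×3; PE[0][0] trace:
  [0] (0,0) acc=4 (h:4 v:1)
  [1] (0,0) acc=10 (h:2 v:3)
  [2] (0,0) acc=10 (h:0 v:0)
  [3] (0,0) acc=10 (h:0 v:0)
— RS: 2×2; PE[0][0] trace:
  [0] (0,0) acc=4 (h:4 v:1)
  [1] (0,0) acc=28 (h:28 v:7)
  [2] (0,0) acc=16 (h:16 v:4)
  [3] (0,0) acc=0 (h:0 v:0)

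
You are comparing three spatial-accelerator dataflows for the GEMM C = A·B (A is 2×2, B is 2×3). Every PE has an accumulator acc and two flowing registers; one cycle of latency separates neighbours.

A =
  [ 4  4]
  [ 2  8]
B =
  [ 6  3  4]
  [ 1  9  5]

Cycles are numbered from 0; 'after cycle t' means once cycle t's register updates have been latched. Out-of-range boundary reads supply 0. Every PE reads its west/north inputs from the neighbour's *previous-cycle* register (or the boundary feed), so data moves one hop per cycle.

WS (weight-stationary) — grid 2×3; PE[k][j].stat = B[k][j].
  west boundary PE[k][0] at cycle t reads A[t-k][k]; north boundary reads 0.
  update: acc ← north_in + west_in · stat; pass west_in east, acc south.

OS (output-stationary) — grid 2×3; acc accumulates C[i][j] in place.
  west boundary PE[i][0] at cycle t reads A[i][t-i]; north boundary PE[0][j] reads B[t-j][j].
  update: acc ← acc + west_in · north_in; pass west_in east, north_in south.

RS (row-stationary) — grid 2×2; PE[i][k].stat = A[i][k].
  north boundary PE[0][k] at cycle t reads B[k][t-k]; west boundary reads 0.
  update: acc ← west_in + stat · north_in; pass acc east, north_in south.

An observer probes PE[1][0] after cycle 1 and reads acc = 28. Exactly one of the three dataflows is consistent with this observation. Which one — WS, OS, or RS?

dataflow = WS

Under WS (2×3), PE[1][0]:
  cycle 0: PE[1][0] → acc 0, east 0, south 0
  cycle 1: PE[1][0] → acc 28, east 4, south 28
Under OS (2×3), PE[1][0]:
  cycle 0: PE[1][0] → acc 0, east 0, south 0
  cycle 1: PE[1][0] → acc 12, east 2, south 6
Under RS (2×2), PE[1][0]:
  cycle 0: PE[1][0] → acc 0, east 0, south 0
  cycle 1: PE[1][0] → acc 12, east 12, south 6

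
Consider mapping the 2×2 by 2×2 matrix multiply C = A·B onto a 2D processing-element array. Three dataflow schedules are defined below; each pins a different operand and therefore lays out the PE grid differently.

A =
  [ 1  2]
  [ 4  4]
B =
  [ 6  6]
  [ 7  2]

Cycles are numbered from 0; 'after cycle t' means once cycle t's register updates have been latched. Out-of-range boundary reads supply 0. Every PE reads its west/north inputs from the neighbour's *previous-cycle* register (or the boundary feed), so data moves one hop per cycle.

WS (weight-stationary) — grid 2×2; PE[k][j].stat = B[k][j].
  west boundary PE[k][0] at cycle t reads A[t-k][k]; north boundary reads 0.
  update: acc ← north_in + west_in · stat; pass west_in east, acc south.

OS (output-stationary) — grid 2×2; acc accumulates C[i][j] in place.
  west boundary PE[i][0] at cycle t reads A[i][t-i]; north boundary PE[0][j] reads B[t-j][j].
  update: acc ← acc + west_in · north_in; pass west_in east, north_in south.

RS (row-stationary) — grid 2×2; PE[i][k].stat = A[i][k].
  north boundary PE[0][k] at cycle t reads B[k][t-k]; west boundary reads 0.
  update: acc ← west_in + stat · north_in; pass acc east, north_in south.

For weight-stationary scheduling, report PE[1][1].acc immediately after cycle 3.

WS on a 2×2 grid — tracing PE[1][1] and its feeders:
  @0  [0,1]  acc 0  |  →0  ↓0
  @0  [1,0]  acc 0  |  →0  ↓0
  @0  [1,1]  acc 0  |  →0  ↓0
  @1  [0,1]  acc 6  |  →1  ↓6
  @1  [1,0]  acc 20  |  →2  ↓20
  @1  [1,1]  acc 0  |  →0  ↓0
  @2  [0,1]  acc 24  |  →4  ↓24
  @2  [1,0]  acc 52  |  →4  ↓52
  @2  [1,1]  acc 10  |  →2  ↓10
  @3  [0,1]  acc 0  |  →0  ↓0
  @3  [1,0]  acc 0  |  →0  ↓0
  @3  [1,1]  acc 32  |  →4  ↓32

PE[1][1].acc = 32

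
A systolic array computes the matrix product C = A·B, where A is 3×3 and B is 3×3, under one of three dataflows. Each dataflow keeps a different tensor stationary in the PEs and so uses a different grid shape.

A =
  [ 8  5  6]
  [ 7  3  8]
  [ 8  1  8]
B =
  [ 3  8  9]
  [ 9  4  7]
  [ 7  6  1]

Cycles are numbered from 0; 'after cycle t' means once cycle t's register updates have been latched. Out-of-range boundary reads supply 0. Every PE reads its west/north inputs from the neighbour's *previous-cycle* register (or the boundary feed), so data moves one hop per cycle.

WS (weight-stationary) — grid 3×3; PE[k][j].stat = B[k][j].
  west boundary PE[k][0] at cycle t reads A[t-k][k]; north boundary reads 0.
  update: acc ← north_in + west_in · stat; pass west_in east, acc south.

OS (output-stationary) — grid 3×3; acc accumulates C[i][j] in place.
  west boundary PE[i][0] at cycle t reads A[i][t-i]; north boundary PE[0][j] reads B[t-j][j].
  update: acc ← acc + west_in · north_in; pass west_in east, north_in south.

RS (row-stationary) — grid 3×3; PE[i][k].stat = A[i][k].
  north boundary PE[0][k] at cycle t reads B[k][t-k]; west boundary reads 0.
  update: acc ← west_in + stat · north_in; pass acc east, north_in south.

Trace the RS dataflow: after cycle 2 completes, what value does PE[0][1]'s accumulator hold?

PE[0][1].acc = 84

Tracing RS — 3×3 array, target PE[0][1]:
  c0 r0c0: 24 / 24 / 3
  c0 r0c1: 0 / 0 / 0
  c1 r0c0: 64 / 64 / 8
  c1 r0c1: 69 / 69 / 9
  c2 r0c0: 72 / 72 / 9
  c2 r0c1: 84 / 84 / 4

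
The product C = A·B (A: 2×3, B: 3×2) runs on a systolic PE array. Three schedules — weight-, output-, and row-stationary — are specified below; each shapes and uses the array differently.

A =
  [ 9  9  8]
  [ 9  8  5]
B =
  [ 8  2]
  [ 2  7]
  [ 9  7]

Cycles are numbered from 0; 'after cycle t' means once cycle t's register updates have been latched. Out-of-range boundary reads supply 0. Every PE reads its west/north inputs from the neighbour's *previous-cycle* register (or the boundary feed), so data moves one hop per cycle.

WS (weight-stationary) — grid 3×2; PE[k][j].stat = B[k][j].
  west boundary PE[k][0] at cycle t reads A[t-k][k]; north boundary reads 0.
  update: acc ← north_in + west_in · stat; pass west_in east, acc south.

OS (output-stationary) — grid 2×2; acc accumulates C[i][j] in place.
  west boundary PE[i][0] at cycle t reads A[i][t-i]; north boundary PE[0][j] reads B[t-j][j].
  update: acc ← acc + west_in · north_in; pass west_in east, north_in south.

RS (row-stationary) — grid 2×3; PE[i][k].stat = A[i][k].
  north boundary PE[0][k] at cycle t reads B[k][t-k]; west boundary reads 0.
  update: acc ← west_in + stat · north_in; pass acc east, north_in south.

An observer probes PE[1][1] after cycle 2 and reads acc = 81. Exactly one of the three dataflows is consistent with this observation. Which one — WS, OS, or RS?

dataflow = WS

Under WS (3×2), PE[1][1]:
  step 0 · PE1,1: acc=0; fwd→0 fwd↓0
  step 1 · PE1,1: acc=0; fwd→0 fwd↓0
  step 2 · PE1,1: acc=81; fwd→9 fwd↓81
Under OS (2×2), PE[1][1]:
  step 0 · PE1,1: acc=0; fwd→0 fwd↓0
  step 1 · PE1,1: acc=0; fwd→0 fwd↓0
  step 2 · PE1,1: acc=18; fwd→9 fwd↓2
Under RS (2×3), PE[1][1]:
  step 0 · PE1,1: acc=0; fwd→0 fwd↓0
  step 1 · PE1,1: acc=0; fwd→0 fwd↓0
  step 2 · PE1,1: acc=88; fwd→88 fwd↓2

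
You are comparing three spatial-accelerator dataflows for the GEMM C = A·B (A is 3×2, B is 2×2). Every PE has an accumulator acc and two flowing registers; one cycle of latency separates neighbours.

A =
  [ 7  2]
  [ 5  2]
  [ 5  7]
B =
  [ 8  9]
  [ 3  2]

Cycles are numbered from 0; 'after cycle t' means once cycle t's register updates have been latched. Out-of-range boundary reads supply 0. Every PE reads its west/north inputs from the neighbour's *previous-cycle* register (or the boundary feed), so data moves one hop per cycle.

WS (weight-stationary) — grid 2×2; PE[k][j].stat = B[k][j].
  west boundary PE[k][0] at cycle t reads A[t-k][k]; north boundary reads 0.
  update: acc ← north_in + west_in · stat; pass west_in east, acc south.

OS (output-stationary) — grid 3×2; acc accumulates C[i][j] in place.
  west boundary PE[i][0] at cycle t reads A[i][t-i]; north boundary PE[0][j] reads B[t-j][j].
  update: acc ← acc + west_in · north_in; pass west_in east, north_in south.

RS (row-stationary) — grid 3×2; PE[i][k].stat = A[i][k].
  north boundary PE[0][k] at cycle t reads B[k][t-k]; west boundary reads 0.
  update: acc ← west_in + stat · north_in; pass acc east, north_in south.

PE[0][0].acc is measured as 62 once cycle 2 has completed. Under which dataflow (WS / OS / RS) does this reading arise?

dataflow = OS

Under WS (2×2), PE[0][0]:
  0: (0,0).acc=56  regs=<7,56>
  1: (0,0).acc=40  regs=<5,40>
  2: (0,0).acc=40  regs=<5,40>
Under OS (3×2), PE[0][0]:
  0: (0,0).acc=56  regs=<7,8>
  1: (0,0).acc=62  regs=<2,3>
  2: (0,0).acc=62  regs=<0,0>
Under RS (3×2), PE[0][0]:
  0: (0,0).acc=56  regs=<56,8>
  1: (0,0).acc=63  regs=<63,9>
  2: (0,0).acc=0  regs=<0,0>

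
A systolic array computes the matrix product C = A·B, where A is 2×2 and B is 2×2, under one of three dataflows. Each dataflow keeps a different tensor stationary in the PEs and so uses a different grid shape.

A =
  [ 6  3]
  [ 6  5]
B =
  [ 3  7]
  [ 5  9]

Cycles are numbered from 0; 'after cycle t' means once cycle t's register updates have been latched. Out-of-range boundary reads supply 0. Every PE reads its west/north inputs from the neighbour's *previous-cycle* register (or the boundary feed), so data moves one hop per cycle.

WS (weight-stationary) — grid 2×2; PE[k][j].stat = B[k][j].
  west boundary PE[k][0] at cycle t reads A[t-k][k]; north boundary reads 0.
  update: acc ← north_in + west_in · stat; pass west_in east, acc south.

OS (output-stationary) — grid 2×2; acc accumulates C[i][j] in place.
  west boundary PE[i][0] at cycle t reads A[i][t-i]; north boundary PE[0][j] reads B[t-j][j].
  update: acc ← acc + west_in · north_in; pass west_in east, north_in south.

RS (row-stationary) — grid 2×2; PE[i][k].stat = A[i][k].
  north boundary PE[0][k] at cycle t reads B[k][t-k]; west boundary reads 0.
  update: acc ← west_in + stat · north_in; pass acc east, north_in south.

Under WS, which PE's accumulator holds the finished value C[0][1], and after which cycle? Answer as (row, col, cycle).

(row, col, cycle) = (1, 1, 2)

WS: C[0][1] accumulates in PE[1][1]:
  0: (1,1).acc=0  regs=<0,0>
  1: (1,1).acc=0  regs=<0,0>
  2: (1,1).acc=69  regs=<3,69>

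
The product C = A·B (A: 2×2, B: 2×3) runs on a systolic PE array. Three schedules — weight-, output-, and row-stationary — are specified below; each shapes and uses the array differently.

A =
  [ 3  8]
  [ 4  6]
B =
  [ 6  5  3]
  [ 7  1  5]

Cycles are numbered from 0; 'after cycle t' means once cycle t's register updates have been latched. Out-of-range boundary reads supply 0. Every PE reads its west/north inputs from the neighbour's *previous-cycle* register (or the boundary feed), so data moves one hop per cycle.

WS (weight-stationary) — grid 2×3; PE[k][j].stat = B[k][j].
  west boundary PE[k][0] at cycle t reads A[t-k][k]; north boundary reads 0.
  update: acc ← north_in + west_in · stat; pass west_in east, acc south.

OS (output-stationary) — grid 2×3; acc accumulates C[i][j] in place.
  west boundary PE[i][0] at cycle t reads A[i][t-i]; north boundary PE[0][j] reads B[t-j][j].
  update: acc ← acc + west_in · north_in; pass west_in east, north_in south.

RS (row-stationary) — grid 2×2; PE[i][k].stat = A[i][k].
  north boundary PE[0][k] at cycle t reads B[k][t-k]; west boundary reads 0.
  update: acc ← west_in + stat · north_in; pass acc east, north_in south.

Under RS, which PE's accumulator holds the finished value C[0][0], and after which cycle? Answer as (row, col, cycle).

RS: C[0][0] accumulates in PE[0][1]:
  cycle 0: PE[0][1] → acc 0, east 0, south 0
  cycle 1: PE[0][1] → acc 74, east 74, south 7

(row, col, cycle) = (0, 1, 1)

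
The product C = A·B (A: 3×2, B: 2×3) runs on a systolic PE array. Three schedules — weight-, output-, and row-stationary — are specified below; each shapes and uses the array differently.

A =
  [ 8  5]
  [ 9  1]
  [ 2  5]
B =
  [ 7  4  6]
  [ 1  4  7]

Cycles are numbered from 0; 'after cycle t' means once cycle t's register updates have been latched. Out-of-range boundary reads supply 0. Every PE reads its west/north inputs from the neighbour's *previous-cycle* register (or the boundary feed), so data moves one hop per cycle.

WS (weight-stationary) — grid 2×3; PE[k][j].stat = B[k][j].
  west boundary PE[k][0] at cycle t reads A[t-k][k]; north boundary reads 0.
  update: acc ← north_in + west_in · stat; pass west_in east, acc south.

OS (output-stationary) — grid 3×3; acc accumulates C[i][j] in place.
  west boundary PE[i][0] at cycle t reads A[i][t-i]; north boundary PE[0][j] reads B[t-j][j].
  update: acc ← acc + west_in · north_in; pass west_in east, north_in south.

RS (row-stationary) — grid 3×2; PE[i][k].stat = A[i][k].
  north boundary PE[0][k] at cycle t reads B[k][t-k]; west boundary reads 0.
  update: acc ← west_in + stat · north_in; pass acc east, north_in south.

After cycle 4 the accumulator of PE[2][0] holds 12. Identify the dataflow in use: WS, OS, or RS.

dataflow = RS

WS: PE[2][0] is outside its 2×3 grid.
— OS: 3×3; PE[2][0] trace:
  @0  [2,0]  acc 0  |  →0  ↓0
  @1  [2,0]  acc 0  |  →0  ↓0
  @2  [2,0]  acc 14  |  →2  ↓7
  @3  [2,0]  acc 19  |  →5  ↓1
  @4  [2,0]  acc 19  |  →0  ↓0
— RS: 3×2; PE[2][0] trace:
  @0  [2,0]  acc 0  |  →0  ↓0
  @1  [2,0]  acc 0  |  →0  ↓0
  @2  [2,0]  acc 14  |  →14  ↓7
  @3  [2,0]  acc 8  |  →8  ↓4
  @4  [2,0]  acc 12  |  →12  ↓6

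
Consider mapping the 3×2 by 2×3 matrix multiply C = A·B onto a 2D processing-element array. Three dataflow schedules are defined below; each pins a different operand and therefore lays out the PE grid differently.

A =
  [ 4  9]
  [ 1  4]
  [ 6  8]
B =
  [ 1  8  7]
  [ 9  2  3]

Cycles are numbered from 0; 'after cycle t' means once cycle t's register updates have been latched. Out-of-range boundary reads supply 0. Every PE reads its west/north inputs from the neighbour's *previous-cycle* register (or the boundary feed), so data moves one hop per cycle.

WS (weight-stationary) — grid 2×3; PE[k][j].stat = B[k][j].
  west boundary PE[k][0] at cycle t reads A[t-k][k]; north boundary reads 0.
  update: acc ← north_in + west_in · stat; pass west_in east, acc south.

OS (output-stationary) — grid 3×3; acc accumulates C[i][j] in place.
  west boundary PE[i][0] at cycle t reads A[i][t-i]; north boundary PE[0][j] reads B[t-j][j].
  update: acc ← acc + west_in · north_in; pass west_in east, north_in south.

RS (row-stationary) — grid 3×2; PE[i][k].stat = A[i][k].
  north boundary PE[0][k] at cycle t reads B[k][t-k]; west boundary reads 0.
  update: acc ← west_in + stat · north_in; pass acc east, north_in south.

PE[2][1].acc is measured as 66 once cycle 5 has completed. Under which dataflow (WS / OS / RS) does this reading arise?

dataflow = RS

WS (2×3): PE[2][1] does not exist.
OS [3×3] PE[2][1] across cycles:
  cycle 0: PE[2][1] → acc 0, east 0, south 0
  cycle 1: PE[2][1] → acc 0, east 0, south 0
  cycle 2: PE[2][1] → acc 0, east 0, south 0
  cycle 3: PE[2][1] → acc 48, east 6, south 8
  cycle 4: PE[2][1] → acc 64, east 8, south 2
  cycle 5: PE[2][1] → acc 64, east 0, south 0
RS [3×2] PE[2][1] across cycles:
  cycle 0: PE[2][1] → acc 0, east 0, south 0
  cycle 1: PE[2][1] → acc 0, east 0, south 0
  cycle 2: PE[2][1] → acc 0, east 0, south 0
  cycle 3: PE[2][1] → acc 78, east 78, south 9
  cycle 4: PE[2][1] → acc 64, east 64, south 2
  cycle 5: PE[2][1] → acc 66, east 66, south 3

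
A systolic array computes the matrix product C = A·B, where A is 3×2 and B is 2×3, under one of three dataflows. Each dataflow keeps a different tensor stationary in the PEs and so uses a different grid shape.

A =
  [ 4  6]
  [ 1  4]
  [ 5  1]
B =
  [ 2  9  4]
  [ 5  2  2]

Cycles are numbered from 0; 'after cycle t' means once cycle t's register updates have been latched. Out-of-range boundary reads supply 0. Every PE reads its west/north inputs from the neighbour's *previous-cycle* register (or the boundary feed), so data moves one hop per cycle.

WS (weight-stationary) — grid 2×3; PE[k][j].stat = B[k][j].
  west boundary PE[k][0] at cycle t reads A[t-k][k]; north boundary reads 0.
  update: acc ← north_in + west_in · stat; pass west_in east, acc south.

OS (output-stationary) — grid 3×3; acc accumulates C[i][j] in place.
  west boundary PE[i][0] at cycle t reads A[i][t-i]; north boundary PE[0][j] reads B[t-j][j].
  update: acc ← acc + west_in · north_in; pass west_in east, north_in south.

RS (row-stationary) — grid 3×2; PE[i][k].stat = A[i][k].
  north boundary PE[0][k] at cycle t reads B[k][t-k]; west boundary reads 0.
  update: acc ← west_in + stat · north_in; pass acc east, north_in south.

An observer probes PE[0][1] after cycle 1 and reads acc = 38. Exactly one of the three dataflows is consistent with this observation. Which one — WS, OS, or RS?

dataflow = RS

WS (2×3 grid), PE[0][1]:
  cycle 0: PE[0][1] → acc 0, east 0, south 0
  cycle 1: PE[0][1] → acc 36, east 4, south 36
OS (3×3 grid), PE[0][1]:
  cycle 0: PE[0][1] → acc 0, east 0, south 0
  cycle 1: PE[0][1] → acc 36, east 4, south 9
RS (3×2 grid), PE[0][1]:
  cycle 0: PE[0][1] → acc 0, east 0, south 0
  cycle 1: PE[0][1] → acc 38, east 38, south 5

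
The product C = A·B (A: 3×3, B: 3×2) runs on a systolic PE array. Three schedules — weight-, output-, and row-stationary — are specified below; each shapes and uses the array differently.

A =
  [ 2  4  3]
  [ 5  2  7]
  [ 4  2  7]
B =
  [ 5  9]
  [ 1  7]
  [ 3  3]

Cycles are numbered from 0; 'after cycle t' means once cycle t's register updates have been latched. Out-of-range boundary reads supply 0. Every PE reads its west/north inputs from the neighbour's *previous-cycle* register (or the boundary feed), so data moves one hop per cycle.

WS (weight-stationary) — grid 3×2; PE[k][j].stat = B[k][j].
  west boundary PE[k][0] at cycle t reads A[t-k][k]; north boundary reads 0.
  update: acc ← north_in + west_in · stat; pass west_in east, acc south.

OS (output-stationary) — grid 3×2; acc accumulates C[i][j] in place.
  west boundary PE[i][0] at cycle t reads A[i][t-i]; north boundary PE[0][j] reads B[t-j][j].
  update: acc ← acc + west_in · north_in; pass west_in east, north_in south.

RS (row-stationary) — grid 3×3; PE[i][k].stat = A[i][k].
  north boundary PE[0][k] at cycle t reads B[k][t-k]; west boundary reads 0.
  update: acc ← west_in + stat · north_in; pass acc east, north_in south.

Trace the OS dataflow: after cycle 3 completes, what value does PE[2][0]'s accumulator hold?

OS (3×2). Following PE[2][0] plus its west/north inputs:
  [0] (1,0) acc=0 (h:0 v:0)
  [0] (2,0) acc=0 (h:0 v:0)
  [1] (1,0) acc=25 (h:5 v:5)
  [1] (2,0) acc=0 (h:0 v:0)
  [2] (1,0) acc=27 (h:2 v:1)
  [2] (2,0) acc=20 (h:4 v:5)
  [3] (1,0) acc=48 (h:7 v:3)
  [3] (2,0) acc=22 (h:2 v:1)

PE[2][0].acc = 22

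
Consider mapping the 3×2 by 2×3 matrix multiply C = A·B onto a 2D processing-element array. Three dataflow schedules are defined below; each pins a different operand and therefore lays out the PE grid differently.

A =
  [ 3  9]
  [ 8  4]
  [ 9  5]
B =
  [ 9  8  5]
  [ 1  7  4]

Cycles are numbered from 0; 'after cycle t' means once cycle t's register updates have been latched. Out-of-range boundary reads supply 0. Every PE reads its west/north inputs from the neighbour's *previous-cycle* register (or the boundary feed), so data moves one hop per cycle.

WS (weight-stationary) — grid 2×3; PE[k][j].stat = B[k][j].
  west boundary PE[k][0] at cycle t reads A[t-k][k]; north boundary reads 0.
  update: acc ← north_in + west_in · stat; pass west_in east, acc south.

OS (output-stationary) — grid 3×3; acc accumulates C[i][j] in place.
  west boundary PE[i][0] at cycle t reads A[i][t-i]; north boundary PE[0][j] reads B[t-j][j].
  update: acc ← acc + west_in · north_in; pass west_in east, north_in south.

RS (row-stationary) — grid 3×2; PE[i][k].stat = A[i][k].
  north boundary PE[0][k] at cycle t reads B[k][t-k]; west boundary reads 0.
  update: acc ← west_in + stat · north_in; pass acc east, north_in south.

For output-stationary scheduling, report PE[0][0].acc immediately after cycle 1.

PE[0][0].acc = 36

OS (3×3). Following PE[0][0] plus its west/north inputs:
  cycle 0: PE[0][0] → acc 27, east 3, south 9
  cycle 1: PE[0][0] → acc 36, east 9, south 1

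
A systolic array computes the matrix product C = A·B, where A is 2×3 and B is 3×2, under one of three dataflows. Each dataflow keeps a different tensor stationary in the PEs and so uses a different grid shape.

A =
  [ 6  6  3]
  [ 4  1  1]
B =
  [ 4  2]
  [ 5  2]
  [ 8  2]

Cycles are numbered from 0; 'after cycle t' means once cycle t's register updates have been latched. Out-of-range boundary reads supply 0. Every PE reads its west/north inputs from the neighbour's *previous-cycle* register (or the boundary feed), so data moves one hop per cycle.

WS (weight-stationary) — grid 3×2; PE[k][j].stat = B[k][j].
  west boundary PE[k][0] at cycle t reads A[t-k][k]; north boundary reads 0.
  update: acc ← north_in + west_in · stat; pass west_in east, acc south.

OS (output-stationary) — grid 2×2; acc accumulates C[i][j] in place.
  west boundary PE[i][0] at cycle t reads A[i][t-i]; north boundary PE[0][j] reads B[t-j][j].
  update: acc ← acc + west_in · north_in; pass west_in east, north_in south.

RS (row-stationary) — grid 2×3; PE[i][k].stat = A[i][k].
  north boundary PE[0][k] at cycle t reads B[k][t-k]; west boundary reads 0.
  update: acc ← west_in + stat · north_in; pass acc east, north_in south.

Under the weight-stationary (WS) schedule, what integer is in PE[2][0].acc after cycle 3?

WS (3×2). Following PE[2][0] plus its west/north inputs:
  c0 r1c0: 0 / 0 / 0
  c0 r2c0: 0 / 0 / 0
  c1 r1c0: 54 / 6 / 54
  c1 r2c0: 0 / 0 / 0
  c2 r1c0: 21 / 1 / 21
  c2 r2c0: 78 / 3 / 78
  c3 r1c0: 0 / 0 / 0
  c3 r2c0: 29 / 1 / 29

PE[2][0].acc = 29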